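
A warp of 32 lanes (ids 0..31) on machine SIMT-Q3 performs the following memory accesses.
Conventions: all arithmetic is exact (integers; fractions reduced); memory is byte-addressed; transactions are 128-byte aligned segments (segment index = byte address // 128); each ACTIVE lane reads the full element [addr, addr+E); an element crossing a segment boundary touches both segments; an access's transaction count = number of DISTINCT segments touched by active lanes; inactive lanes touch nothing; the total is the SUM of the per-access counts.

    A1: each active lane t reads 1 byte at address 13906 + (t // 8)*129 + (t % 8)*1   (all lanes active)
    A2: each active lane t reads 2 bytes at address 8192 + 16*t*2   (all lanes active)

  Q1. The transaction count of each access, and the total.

A1: 4 transactions
A2: 8 transactions

Answer: 4,8; total 12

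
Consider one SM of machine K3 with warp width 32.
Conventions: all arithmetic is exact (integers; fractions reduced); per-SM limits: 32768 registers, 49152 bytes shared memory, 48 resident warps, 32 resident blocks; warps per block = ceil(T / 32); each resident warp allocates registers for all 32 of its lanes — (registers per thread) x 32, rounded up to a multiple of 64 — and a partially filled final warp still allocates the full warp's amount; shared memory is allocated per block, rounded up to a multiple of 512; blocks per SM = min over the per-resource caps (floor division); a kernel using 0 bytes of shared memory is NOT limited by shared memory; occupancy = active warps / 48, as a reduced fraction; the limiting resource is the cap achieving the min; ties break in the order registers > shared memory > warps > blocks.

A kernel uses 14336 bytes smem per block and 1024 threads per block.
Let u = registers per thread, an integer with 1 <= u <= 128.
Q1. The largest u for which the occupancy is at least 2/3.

Answer: u = 32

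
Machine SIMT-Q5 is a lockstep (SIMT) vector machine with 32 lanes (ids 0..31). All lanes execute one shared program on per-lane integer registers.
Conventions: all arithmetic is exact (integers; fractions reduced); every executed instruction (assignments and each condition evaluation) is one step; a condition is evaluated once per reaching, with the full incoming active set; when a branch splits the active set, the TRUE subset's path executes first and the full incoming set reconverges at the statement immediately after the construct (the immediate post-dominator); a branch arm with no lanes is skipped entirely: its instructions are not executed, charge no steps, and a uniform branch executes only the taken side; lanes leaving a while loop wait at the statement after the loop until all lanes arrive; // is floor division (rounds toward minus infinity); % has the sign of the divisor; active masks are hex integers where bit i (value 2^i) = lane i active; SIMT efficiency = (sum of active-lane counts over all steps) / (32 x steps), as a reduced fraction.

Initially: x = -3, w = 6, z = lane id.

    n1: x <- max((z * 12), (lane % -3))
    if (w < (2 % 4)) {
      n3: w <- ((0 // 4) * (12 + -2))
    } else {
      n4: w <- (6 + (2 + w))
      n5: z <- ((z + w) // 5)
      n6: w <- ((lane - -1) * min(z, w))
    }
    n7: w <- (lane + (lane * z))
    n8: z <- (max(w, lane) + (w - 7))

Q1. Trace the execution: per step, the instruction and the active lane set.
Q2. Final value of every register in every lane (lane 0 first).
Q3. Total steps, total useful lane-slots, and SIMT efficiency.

step 0: x <- max((z * 12), (lane % -3)) 0xffffffff
step 1: eval (w < (2 % 4))           0xffffffff
step 2: w <- (6 + (2 + w))           0xffffffff
step 3: z <- ((z + w) // 5)          0xffffffff
step 4: w <- ((lane - -1) * min(z, w)) 0xffffffff
step 5: w <- (lane + (lane * z))     0xffffffff
step 6: z <- (max(w, lane) + (w - 7)) 0xffffffff

Answer: 7 steps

x: 0,12,24,36,48,60,72,84,96,108,120,132,144,156,168,180,192,204,216,228,240,252,264,276,288,300,312,324,336,348,360,372
w: 0,4,8,12,16,20,30,35,40,45,50,66,72,78,84,90,112,119,126,133,140,168,176,184,192,200,234,243,252,261,270,310
z: -7,1,9,17,25,33,53,63,73,83,93,125,137,149,161,173,217,231,245,259,273,329,345,361,377,393,461,479,497,515,533,613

steps = 7; useful = 224; efficiency = 224/224 = 1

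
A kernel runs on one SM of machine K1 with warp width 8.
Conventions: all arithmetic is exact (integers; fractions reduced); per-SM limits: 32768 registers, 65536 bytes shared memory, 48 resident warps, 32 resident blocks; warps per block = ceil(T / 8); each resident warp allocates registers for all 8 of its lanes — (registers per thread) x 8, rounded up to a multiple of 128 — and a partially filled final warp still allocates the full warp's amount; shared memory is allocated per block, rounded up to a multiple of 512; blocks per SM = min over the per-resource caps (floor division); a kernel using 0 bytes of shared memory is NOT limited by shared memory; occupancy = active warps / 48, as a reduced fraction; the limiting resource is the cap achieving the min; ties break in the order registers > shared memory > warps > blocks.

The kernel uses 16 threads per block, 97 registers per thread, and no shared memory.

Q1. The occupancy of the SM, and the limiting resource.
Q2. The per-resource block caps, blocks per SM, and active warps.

Answer: occupancy 3/4, limited by registers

registers: 18 blocks
shared memory: no limit (kernel uses none)
warps: 24 blocks
blocks: 32 blocks

Answer: 18 blocks, 36 active warps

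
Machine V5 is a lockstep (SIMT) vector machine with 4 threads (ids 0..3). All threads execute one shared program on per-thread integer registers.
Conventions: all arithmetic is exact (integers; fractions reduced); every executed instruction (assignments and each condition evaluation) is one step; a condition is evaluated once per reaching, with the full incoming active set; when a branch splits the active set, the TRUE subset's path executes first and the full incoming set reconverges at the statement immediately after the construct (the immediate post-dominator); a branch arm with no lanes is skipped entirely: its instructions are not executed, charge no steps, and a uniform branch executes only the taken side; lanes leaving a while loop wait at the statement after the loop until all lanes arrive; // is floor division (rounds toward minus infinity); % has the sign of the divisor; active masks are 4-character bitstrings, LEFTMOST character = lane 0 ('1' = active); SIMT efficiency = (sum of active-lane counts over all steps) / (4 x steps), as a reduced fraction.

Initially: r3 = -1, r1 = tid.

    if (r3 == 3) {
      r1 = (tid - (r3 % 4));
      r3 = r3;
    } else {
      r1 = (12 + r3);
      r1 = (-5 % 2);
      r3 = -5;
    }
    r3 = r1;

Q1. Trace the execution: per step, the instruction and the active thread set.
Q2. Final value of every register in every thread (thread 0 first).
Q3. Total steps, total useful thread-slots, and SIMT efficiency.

step 0: eval (r3 == 3)               1111
step 1: r1 <- (12 + r3)              1111
step 2: r1 <- (-5 % 2)               1111
step 3: r3 <- -5                     1111
step 4: r3 <- r1                     1111

Answer: 5 steps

r3: 1,1,1,1
r1: 1,1,1,1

steps = 5; useful = 20; efficiency = 20/20 = 1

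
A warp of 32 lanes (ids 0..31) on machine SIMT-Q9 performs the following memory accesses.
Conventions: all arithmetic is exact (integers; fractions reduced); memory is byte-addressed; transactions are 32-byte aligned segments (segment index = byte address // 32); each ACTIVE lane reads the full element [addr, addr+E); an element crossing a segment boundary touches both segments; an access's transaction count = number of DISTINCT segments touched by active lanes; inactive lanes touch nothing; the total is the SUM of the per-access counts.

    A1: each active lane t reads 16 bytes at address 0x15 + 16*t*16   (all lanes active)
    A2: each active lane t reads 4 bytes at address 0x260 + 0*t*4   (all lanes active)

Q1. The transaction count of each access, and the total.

A1: 64 transactions
A2: 1 transaction

Answer: 64,1; total 65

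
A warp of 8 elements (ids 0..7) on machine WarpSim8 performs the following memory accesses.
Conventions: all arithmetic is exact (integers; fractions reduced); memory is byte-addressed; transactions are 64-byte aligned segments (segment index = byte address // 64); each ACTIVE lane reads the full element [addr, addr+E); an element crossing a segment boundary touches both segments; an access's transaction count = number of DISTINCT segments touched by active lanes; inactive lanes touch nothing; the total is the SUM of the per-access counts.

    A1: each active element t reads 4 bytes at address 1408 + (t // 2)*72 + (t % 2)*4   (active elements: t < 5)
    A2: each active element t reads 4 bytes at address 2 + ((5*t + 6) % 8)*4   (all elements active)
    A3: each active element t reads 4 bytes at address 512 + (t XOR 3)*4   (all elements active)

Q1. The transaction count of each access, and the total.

A1: 3 transactions
A2: 1 transaction
A3: 1 transaction

Answer: 3,1,1; total 5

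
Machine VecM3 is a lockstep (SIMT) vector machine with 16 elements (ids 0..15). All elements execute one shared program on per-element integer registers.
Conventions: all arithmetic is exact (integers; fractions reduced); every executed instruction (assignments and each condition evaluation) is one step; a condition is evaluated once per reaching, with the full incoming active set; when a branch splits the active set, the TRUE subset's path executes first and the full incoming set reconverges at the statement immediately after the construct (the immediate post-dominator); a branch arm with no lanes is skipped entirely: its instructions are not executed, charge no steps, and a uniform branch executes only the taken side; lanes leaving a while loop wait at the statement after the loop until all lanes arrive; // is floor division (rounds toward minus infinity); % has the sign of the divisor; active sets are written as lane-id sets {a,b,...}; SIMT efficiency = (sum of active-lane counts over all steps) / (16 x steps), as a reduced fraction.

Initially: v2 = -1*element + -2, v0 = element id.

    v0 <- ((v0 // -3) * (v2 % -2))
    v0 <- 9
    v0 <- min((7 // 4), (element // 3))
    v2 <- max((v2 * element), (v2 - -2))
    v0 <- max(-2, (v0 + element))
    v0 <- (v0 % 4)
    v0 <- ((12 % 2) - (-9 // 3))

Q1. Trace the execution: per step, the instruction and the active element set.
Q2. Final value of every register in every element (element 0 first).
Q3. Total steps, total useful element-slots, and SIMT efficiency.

step 0: v0 <- ((v0 // -3) * (v2 % -2)) {0,1,2,3,4,5,6,7,8,9,10,11,12,13,14,15}
step 1: v0 <- 9                      {0,1,2,3,4,5,6,7,8,9,10,11,12,13,14,15}
step 2: v0 <- min((7 // 4), (element // 3)) {0,1,2,3,4,5,6,7,8,9,10,11,12,13,14,15}
step 3: v2 <- max((v2 * element), (v2 - -2)) {0,1,2,3,4,5,6,7,8,9,10,11,12,13,14,15}
step 4: v0 <- max(-2, (v0 + element)) {0,1,2,3,4,5,6,7,8,9,10,11,12,13,14,15}
step 5: v0 <- (v0 % 4)               {0,1,2,3,4,5,6,7,8,9,10,11,12,13,14,15}
step 6: v0 <- ((12 % 2) - (-9 // 3)) {0,1,2,3,4,5,6,7,8,9,10,11,12,13,14,15}

Answer: 7 steps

v2: 0,-1,-2,-3,-4,-5,-6,-7,-8,-9,-10,-11,-12,-13,-14,-15
v0: 3,3,3,3,3,3,3,3,3,3,3,3,3,3,3,3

steps = 7; useful = 112; efficiency = 112/112 = 1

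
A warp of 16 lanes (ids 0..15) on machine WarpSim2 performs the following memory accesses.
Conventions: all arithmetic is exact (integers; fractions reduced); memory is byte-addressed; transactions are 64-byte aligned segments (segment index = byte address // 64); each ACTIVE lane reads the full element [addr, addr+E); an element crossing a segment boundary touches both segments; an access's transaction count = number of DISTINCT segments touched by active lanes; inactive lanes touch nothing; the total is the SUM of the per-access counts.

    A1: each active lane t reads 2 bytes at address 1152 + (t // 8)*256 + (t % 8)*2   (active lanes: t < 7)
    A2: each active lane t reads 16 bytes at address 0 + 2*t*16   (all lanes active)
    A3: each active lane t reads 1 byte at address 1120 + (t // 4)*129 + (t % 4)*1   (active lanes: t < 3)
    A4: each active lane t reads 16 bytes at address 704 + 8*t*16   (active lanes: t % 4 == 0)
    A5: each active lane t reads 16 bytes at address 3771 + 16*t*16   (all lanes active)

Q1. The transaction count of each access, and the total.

A1: 1 transaction
A2: 8 transactions
A3: 1 transaction
A4: 4 transactions
A5: 32 transactions

Answer: 1,8,1,4,32; total 46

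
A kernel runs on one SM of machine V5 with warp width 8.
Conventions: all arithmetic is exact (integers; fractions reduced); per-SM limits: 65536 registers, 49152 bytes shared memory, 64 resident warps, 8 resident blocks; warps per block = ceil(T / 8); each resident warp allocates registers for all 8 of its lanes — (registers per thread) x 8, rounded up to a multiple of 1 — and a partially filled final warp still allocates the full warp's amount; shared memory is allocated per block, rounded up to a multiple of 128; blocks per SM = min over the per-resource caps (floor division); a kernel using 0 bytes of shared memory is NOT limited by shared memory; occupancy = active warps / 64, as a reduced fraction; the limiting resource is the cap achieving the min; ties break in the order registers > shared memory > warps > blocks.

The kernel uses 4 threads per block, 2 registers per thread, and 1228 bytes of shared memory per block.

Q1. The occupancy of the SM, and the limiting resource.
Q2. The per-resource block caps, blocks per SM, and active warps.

Answer: occupancy 1/8, limited by blocks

registers: 4096 blocks
shared memory: 38 blocks
warps: 64 blocks
blocks: 8 blocks

Answer: 8 blocks, 8 active warps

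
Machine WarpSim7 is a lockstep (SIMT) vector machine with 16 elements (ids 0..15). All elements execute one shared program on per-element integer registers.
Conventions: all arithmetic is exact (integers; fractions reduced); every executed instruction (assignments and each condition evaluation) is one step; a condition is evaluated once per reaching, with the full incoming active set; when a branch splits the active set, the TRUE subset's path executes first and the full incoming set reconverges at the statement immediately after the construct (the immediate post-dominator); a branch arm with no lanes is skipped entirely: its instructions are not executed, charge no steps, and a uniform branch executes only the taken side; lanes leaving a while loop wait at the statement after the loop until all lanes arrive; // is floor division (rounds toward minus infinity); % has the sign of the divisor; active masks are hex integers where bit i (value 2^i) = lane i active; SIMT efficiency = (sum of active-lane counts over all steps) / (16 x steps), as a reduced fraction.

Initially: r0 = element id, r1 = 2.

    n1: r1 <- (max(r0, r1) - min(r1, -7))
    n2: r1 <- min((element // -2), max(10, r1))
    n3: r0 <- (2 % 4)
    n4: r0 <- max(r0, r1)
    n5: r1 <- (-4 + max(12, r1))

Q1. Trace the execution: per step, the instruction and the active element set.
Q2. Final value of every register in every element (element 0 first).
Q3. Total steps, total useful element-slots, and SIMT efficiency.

step 0: r1 <- (max(r0, r1) - min(r1, -7)) 0xffff
step 1: r1 <- min((element // -2), max(10, r1)) 0xffff
step 2: r0 <- (2 % 4)                0xffff
step 3: r0 <- max(r0, r1)            0xffff
step 4: r1 <- (-4 + max(12, r1))     0xffff

Answer: 5 steps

r0: 2,2,2,2,2,2,2,2,2,2,2,2,2,2,2,2
r1: 8,8,8,8,8,8,8,8,8,8,8,8,8,8,8,8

steps = 5; useful = 80; efficiency = 80/80 = 1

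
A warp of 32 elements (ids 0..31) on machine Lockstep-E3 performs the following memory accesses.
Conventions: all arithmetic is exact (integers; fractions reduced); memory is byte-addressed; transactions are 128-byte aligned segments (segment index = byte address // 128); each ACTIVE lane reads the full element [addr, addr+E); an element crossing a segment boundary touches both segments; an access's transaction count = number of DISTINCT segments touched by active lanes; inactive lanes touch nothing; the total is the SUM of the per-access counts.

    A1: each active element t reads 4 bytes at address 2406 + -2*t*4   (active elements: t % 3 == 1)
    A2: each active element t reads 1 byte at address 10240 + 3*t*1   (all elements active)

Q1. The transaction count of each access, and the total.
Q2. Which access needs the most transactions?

A1: 3 transactions
A2: 1 transaction

Answer: 3,1; total 4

Answer: A1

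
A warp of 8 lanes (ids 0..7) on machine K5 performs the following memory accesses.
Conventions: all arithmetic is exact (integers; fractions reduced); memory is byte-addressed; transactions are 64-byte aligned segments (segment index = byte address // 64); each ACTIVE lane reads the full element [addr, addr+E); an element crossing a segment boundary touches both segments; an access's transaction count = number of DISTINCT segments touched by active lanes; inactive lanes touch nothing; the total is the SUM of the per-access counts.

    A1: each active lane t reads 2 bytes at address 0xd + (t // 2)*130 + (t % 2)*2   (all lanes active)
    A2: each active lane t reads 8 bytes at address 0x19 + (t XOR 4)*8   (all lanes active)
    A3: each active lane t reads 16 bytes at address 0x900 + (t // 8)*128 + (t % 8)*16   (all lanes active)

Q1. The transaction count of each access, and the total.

A1: 4 transactions
A2: 2 transactions
A3: 2 transactions

Answer: 4,2,2; total 8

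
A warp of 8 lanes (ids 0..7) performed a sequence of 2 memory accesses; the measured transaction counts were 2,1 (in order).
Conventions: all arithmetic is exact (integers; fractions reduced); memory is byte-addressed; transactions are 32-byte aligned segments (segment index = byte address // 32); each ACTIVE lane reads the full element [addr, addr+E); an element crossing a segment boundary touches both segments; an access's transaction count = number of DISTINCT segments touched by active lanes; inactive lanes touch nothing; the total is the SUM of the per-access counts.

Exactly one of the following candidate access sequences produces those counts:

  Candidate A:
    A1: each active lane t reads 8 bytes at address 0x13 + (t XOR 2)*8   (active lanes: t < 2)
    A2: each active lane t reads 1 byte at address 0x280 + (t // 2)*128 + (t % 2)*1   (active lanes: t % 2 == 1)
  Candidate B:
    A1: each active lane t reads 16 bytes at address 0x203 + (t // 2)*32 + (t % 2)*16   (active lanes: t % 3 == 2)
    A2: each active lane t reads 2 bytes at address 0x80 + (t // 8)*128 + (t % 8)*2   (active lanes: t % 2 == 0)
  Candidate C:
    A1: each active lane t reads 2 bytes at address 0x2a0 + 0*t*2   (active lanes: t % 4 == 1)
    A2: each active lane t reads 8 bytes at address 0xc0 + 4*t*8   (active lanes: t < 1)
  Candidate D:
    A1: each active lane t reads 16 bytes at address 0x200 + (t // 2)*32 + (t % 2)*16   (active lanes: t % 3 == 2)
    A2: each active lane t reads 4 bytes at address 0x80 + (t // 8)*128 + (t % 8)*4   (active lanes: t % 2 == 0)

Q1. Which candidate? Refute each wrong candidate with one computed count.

A: A1 gives 1 transaction, not 2
B: A1 gives 3 transactions, not 2
C: A1 gives 1 transaction, not 2
D: all counts match (2,1)

Answer: D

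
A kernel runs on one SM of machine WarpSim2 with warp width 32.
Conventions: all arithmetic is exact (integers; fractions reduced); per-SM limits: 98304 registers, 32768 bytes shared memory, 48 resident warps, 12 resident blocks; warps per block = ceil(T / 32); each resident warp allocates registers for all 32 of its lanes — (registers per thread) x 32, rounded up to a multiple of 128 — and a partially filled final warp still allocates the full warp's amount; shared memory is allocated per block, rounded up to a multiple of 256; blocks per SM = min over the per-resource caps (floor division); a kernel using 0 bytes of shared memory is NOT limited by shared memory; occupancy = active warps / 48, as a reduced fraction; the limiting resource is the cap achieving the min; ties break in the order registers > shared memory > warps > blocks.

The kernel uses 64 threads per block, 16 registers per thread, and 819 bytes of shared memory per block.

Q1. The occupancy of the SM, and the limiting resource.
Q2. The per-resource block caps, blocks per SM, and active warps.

Answer: occupancy 1/2, limited by blocks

registers: 96 blocks
shared memory: 32 blocks
warps: 24 blocks
blocks: 12 blocks

Answer: 12 blocks, 24 active warps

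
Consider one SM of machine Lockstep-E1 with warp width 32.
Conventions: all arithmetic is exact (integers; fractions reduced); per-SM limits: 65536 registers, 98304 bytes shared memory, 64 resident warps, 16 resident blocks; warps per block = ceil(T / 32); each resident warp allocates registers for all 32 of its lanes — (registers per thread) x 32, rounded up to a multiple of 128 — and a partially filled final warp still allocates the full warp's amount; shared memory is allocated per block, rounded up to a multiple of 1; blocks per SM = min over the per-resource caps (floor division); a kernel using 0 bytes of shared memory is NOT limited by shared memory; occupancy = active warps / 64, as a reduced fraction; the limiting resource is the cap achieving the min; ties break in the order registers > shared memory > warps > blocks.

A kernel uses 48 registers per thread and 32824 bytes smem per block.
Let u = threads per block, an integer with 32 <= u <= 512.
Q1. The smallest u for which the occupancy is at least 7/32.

Answer: u = 193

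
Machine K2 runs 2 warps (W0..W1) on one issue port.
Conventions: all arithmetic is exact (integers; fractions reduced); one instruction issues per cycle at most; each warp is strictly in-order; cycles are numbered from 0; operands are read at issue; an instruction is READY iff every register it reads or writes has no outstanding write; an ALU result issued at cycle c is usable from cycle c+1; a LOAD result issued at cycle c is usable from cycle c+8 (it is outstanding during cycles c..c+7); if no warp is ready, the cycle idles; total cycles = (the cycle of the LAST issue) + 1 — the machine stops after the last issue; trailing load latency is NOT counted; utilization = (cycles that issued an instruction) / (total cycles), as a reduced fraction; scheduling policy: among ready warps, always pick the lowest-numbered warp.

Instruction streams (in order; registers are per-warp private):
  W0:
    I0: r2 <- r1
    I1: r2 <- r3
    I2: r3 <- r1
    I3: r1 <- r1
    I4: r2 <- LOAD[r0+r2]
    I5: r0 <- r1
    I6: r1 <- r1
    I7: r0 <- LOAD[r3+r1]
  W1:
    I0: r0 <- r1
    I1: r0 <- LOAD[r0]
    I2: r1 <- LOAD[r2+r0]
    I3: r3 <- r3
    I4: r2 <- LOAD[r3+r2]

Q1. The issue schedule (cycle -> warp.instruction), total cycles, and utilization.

cycle 0: W0.I0
cycle 1: W0.I1
cycle 2: W0.I2
cycle 3: W0.I3
cycle 4: W0.I4
cycle 5: W0.I5
cycle 6: W0.I6
cycle 7: W0.I7
cycle 8: W1.I0
cycle 9: W1.I1
cycle 10: idle
cycle 11: idle
cycle 12: idle
cycle 13: idle
cycle 14: idle
cycle 15: idle
cycle 16: idle
cycle 17: W1.I2
cycle 18: W1.I3
cycle 19: W1.I4

Answer: 20 cycles, utilization 13/20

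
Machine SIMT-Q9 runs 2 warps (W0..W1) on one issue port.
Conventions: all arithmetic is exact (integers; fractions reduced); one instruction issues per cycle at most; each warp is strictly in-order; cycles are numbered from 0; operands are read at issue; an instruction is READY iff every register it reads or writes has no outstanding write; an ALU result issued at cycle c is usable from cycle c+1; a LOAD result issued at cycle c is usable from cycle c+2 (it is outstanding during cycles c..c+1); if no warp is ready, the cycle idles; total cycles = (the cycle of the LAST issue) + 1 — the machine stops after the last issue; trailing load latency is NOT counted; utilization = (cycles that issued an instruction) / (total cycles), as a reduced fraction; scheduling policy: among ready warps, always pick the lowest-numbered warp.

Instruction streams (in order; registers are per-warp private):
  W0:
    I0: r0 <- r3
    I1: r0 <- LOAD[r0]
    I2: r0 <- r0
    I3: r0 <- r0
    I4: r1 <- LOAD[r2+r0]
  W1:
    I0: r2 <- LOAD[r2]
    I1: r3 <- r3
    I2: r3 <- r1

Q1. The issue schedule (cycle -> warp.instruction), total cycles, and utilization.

cycle 0: W0.I0
cycle 1: W0.I1
cycle 2: W1.I0
cycle 3: W0.I2
cycle 4: W0.I3
cycle 5: W0.I4
cycle 6: W1.I1
cycle 7: W1.I2

Answer: 8 cycles, utilization 1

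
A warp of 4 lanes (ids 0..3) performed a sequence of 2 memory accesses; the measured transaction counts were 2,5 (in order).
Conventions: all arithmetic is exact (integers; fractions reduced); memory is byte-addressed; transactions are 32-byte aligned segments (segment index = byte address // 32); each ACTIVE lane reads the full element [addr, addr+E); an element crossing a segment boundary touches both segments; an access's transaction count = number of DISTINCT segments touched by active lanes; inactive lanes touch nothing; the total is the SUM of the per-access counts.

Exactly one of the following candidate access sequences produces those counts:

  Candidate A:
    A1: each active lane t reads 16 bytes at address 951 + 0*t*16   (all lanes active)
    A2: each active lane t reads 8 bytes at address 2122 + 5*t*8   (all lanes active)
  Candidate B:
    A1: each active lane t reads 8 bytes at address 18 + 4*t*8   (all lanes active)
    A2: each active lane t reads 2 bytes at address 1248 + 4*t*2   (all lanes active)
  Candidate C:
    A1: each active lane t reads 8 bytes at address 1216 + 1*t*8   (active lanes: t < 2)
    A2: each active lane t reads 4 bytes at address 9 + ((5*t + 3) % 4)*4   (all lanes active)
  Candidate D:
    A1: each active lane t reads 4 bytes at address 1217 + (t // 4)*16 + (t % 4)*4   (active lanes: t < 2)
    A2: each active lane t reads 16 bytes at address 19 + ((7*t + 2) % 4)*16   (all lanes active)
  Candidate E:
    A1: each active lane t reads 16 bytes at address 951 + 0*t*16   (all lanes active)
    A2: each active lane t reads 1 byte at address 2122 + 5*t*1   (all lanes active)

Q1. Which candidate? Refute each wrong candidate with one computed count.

B: A1 gives 4 transactions, not 2
C: A1 gives 1 transaction, not 2
D: A1 gives 1 transaction, not 2
E: A2 gives 1 transaction, not 5
A: all counts match (2,5)

Answer: A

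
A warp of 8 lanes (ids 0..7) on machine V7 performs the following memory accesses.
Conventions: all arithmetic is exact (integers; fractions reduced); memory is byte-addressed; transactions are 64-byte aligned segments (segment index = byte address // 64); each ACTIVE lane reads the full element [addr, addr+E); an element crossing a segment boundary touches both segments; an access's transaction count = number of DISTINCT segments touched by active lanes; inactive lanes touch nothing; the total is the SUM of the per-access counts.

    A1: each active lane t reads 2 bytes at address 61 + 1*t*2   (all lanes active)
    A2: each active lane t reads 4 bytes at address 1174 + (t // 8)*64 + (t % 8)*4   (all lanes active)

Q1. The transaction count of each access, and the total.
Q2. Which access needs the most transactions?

A1: 2 transactions
A2: 1 transaction

Answer: 2,1; total 3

Answer: A1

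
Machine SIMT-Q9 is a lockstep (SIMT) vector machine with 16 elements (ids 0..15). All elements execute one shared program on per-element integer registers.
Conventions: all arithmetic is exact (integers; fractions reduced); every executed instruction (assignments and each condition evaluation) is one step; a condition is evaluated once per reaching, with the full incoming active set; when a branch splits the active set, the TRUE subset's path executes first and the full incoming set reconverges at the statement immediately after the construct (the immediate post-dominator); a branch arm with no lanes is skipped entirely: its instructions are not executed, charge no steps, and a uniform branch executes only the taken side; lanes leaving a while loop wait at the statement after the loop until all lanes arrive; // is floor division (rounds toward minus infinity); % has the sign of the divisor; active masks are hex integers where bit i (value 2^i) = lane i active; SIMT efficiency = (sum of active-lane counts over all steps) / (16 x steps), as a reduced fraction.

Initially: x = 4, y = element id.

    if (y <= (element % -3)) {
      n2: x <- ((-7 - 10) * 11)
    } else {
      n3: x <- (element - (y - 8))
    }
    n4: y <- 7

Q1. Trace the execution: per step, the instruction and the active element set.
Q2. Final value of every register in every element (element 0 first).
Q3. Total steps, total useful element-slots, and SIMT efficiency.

step 0: eval (y <= (element % -3))   0xffff
step 1: x <- ((-7 - 10) * 11)        0x0001
step 2: x <- (element - (y - 8))     0xfffe
step 3: y <- 7                       0xffff

Answer: 4 steps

x: -187,8,8,8,8,8,8,8,8,8,8,8,8,8,8,8
y: 7,7,7,7,7,7,7,7,7,7,7,7,7,7,7,7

steps = 4; useful = 48; efficiency = 48/64 = 3/4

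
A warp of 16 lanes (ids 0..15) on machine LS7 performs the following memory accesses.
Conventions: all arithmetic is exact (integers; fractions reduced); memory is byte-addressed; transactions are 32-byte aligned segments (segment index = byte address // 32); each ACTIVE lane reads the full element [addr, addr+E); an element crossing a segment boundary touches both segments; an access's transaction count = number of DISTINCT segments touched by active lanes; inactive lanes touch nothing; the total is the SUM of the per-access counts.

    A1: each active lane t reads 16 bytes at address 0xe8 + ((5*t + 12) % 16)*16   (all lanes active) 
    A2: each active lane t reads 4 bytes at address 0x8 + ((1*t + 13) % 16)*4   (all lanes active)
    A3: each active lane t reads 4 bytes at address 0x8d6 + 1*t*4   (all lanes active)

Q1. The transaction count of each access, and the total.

A1: 9 transactions
A2: 3 transactions
A3: 3 transactions

Answer: 9,3,3; total 15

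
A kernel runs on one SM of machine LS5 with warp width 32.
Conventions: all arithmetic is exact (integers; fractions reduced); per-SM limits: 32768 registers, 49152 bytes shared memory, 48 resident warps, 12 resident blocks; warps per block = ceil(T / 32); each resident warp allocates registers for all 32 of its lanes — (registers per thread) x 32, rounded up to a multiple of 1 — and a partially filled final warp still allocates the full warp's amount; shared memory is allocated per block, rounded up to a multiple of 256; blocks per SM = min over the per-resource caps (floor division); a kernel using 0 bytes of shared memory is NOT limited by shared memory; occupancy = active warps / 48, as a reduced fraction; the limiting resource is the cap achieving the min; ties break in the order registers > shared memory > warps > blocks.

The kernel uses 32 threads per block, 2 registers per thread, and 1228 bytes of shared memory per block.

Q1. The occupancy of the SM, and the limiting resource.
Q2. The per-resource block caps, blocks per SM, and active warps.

Answer: occupancy 1/4, limited by blocks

registers: 512 blocks
shared memory: 38 blocks
warps: 48 blocks
blocks: 12 blocks

Answer: 12 blocks, 12 active warps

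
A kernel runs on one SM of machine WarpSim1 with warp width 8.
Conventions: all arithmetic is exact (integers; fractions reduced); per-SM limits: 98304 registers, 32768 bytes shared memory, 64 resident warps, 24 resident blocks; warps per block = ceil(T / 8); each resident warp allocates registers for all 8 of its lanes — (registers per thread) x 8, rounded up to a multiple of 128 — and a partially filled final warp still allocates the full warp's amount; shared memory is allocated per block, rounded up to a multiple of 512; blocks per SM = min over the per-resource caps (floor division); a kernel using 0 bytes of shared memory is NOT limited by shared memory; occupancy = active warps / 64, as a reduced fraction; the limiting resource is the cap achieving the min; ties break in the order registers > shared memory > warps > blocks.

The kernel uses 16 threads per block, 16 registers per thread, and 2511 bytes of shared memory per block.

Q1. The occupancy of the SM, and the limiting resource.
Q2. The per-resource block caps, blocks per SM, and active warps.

Answer: occupancy 3/8, limited by shared memory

registers: 384 blocks
shared memory: 12 blocks
warps: 32 blocks
blocks: 24 blocks

Answer: 12 blocks, 24 active warps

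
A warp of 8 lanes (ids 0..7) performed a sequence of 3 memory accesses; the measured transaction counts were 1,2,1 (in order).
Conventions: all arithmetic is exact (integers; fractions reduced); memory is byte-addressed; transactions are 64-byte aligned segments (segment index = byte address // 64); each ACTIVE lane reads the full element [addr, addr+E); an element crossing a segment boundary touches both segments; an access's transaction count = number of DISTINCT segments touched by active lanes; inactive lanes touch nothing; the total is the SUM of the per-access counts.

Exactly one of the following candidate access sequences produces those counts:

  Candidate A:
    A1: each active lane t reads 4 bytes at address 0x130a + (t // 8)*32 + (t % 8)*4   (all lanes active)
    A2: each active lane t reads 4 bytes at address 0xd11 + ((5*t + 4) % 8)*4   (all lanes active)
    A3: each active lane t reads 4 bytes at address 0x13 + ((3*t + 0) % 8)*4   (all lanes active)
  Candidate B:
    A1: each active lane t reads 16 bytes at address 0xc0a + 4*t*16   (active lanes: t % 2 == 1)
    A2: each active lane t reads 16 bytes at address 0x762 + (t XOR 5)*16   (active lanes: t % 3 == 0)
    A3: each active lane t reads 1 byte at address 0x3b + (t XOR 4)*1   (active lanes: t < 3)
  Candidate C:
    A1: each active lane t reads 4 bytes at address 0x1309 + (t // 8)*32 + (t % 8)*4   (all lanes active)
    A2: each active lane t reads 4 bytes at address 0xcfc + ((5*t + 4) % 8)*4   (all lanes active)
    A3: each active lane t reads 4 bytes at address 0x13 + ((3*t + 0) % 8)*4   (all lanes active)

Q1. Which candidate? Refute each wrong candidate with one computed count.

A: A2 gives 1 transaction, not 2
B: A1 gives 4 transactions, not 1
C: all counts match (1,2,1)

Answer: C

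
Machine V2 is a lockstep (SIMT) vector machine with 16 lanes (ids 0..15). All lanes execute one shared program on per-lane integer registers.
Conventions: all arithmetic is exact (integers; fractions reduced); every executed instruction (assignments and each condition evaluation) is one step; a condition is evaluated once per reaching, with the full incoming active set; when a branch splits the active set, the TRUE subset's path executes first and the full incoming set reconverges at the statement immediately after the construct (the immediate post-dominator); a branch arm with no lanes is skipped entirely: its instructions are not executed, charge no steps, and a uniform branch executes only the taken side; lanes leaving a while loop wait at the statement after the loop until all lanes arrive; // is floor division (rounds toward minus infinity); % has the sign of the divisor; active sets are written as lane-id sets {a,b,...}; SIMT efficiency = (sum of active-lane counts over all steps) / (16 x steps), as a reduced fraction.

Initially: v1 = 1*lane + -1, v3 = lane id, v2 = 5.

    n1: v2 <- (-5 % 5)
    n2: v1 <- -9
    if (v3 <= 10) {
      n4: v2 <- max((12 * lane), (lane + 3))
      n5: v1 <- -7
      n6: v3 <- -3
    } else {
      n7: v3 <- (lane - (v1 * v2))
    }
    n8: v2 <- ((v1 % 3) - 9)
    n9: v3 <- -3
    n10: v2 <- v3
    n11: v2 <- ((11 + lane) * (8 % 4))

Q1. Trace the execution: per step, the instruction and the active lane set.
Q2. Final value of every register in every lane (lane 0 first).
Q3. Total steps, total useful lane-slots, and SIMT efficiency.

step 0: v2 <- (-5 % 5)               {0,1,2,3,4,5,6,7,8,9,10,11,12,13,14,15}
step 1: v1 <- -9                     {0,1,2,3,4,5,6,7,8,9,10,11,12,13,14,15}
step 2: eval (v3 <= 10)              {0,1,2,3,4,5,6,7,8,9,10,11,12,13,14,15}
step 3: v2 <- max((12 * lane), (lane + 3)) {0,1,2,3,4,5,6,7,8,9,10}
step 4: v1 <- -7                     {0,1,2,3,4,5,6,7,8,9,10}
step 5: v3 <- -3                     {0,1,2,3,4,5,6,7,8,9,10}
step 6: v3 <- (lane - (v1 * v2))     {11,12,13,14,15}
step 7: v2 <- ((v1 % 3) - 9)         {0,1,2,3,4,5,6,7,8,9,10,11,12,13,14,15}
step 8: v3 <- -3                     {0,1,2,3,4,5,6,7,8,9,10,11,12,13,14,15}
step 9: v2 <- v3                     {0,1,2,3,4,5,6,7,8,9,10,11,12,13,14,15}
step 10: v2 <- ((11 + lane) * (8 % 4)) {0,1,2,3,4,5,6,7,8,9,10,11,12,13,14,15}

Answer: 11 steps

v1: -7,-7,-7,-7,-7,-7,-7,-7,-7,-7,-7,-9,-9,-9,-9,-9
v3: -3,-3,-3,-3,-3,-3,-3,-3,-3,-3,-3,-3,-3,-3,-3,-3
v2: 0,0,0,0,0,0,0,0,0,0,0,0,0,0,0,0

steps = 11; useful = 150; efficiency = 150/176 = 75/88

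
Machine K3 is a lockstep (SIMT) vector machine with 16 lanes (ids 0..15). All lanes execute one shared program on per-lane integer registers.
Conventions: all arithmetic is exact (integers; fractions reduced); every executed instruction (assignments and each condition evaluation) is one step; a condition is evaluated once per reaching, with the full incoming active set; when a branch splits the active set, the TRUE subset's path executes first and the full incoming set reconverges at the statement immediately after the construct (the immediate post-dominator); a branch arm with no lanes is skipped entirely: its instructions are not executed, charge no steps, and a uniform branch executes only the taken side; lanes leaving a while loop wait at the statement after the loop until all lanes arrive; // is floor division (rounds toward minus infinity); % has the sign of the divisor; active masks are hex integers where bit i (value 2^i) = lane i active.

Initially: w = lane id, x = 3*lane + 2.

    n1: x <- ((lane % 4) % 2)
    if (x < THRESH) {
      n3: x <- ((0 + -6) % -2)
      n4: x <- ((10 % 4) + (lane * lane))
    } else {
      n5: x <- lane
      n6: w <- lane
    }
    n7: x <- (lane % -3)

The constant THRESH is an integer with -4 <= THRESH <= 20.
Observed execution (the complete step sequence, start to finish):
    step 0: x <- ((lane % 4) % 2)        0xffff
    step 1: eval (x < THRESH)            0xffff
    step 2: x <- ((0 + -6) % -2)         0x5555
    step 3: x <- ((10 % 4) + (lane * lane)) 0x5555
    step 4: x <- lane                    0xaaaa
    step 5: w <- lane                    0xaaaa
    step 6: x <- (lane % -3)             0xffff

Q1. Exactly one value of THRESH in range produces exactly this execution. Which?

Answer: THRESH = 1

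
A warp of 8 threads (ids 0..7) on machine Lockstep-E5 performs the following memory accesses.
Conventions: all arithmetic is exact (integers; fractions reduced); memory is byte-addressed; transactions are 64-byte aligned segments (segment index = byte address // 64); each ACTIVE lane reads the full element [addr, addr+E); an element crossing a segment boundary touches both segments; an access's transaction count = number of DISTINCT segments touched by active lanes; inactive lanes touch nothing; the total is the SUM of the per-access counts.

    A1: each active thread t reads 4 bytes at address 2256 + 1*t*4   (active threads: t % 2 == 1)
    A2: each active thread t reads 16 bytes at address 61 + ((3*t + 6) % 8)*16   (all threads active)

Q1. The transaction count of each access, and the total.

A1: 1 transaction
A2: 3 transactions

Answer: 1,3; total 4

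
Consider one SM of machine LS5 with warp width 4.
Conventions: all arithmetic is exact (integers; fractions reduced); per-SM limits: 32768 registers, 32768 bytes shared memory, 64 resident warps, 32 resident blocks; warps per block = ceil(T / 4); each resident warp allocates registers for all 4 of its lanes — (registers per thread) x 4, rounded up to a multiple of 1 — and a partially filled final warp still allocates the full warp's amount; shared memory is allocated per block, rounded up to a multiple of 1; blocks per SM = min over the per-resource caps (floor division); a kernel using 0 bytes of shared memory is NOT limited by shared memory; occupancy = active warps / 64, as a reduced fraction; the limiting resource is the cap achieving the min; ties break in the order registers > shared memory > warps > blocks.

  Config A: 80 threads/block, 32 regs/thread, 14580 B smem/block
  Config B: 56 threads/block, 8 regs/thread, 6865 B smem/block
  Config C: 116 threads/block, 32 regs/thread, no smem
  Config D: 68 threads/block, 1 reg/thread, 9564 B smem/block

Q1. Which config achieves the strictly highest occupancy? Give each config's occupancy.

occupancies: A 5/8, B 7/8, C 29/32, D 51/64

Answer: C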